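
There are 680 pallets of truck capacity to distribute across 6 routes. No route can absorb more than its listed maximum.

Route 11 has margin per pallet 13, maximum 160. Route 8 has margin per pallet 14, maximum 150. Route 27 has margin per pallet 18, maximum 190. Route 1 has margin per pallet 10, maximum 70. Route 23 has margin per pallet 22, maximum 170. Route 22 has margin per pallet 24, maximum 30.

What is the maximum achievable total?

11800

Rank by margin per pallet: Route 22 24 > Route 23 22 > Route 27 18 > Route 8 14 > Route 11 13 > Route 1 10.
Route 22: +30 to 30 (cap) → 650 left.
Route 23 takes 170 to reach its cap of 170 → 480 left.
Route 27 takes 190 to reach its cap of 190 → 290 left.
Route 8: +150 to 150 (cap) → 140 left.
Route 11 has room for 160 but only 140 remain, so it gets 140.
Total = 13×140 + 14×150 + 18×190 + 22×170 + 24×30 = 11800.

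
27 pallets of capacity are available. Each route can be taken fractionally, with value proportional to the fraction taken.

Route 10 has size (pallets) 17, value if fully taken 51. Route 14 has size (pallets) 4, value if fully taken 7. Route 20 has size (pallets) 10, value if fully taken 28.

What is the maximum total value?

Best value per unit of size first: Route 10 51/17≈3, Route 20 28/10≈2.8, Route 14 7/4≈1.75.
All 17 pallets of Route 10 fit (value 51) — 10 remain.
Route 20: take in full, 10 pallets for value 28 — 0 left.
Total value = 79.

79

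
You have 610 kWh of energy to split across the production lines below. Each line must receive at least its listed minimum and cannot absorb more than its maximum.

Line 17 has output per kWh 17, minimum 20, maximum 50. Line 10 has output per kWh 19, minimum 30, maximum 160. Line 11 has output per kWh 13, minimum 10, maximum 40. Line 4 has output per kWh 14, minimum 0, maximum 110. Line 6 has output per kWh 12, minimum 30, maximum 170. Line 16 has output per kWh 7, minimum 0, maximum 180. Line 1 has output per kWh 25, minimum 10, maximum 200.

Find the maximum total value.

11550

Meeting every minimum uses 20+30+10+0+30+0+10 = 100 kWh, leaving 510.
Order the production lines by output per kWh: Line 1 25 > Line 10 19 > Line 17 17 > Line 4 14 > Line 11 13 > Line 6 12 > Line 16 7.
Line 1 takes 190 more to reach its cap of 200 ; 320 left.
Give Line 10 130 more to hit its cap of 160 ; 190 left.
Line 17: +30 to 50 (cap) ; 160 left.
Line 4: +110 to 110 (cap) ; 50 left.
Line 11: +30 to 40 (cap) ; 20 left.
Line 6 has room for 140 more but only 20 remain, so it gets 50.
Total = 17×50 + 19×160 + 13×40 + 14×110 + 12×50 + 25×200 = 11550.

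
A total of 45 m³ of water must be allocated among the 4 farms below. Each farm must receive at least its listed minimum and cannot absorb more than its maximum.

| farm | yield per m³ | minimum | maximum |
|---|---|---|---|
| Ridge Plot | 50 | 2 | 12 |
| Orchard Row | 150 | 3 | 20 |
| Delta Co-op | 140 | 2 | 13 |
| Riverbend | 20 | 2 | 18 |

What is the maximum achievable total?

5360

Meeting every minimum uses 2+3+2+2 = 9 m³, leaving 36.
Highest yield per m³ first: Orchard Row 150 > Delta Co-op 140 > Ridge Plot 50 > Riverbend 20.
Orchard Row: +17 to 20 (cap) → 19 left.
Give Delta Co-op 11 more to hit its cap of 13 → 8 left.
Only 8 left; Ridge Plot takes them to reach 10.
Total = 50×10 + 150×20 + 140×13 + 20×2 = 5360.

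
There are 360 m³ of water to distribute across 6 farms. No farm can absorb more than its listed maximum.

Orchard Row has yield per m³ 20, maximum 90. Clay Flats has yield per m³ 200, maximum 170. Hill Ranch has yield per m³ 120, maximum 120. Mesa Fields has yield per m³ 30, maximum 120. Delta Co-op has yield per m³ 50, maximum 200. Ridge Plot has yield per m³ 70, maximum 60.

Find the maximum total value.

53100

Order the farms by yield per m³: Clay Flats 200 > Hill Ranch 120 > Ridge Plot 70 > Delta Co-op 50 > Mesa Fields 30 > Orchard Row 20.
Clay Flats: +170 to 170 (cap) — 190 left.
Give Hill Ranch 120 to hit its cap of 120 — 70 left.
Give Ridge Plot 60 to hit its cap of 60 — 10 left.
Delta Co-op: +10 (room for 200) → 10. Pool exhausted.
Total = 200×170 + 120×120 + 50×10 + 70×60 = 53100.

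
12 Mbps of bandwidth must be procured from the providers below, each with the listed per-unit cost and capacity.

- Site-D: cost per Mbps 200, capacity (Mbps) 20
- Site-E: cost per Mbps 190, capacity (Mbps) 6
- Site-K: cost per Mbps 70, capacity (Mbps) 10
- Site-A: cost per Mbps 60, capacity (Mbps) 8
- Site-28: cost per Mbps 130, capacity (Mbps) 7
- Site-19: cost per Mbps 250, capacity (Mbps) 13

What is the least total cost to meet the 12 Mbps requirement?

Cheapest first:
Take 8 from Site-A at 60 ; need 4 more.
Site-K at 70: take 4 of its 10 ; requirement met.
Site-28, Site-E, Site-D, Site-19: unused.
Cost = 8×60 + 4×70 = 760.

760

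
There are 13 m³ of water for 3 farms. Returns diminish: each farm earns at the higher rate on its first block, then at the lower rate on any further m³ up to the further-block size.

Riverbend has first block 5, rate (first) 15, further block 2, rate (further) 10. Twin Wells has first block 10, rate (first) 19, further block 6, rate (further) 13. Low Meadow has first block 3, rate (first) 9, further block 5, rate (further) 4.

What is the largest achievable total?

235

Treat each block as its own option and order by rate: Twin Wells/tier1 19 > Riverbend/tier1 15 > Twin Wells/tier2 13 > Riverbend/tier2 10 > Low Meadow/tier1 9 > Low Meadow/tier2 4.
Fill Twin Wells tier1 block (10 at 19) → 3 left.
Riverbend/tier1: +3 of 5 at 15; pool empty.
Total = 19×10 + 15×3 = 235.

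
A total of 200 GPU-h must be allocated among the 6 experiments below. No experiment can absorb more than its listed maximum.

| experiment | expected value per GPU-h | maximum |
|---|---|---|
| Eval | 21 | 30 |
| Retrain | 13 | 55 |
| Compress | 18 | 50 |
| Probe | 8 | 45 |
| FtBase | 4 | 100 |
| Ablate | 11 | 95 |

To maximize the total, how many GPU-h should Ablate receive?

Order the experiments by expected value per GPU-h: Eval 21 > Compress 18 > Retrain 13 > Ablate 11 > Probe 8 > FtBase 4.
Eval takes 30 to reach its cap of 30 — 170 left.
Give Compress 50 to hit its cap of 50 — 120 left.
Retrain: +55 to 55 (cap) — 65 left.
Only 65 left; Ablate takes them to reach 65.

65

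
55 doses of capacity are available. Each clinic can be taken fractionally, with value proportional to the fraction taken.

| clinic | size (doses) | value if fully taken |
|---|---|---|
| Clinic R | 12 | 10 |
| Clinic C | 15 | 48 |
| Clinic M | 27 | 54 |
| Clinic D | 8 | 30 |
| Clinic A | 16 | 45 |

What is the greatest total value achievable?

Best value per unit of size first: Clinic D 30/8≈3.75, Clinic C 48/15≈3.2, Clinic A 45/16≈2.81, Clinic M 54/27≈2, Clinic R 10/12≈0.833.
All 8 doses of Clinic D fit (value 30) — 47 remain.
Take all of Clinic C (15 doses, value 48) — 32 doses left.
All 16 doses of Clinic A fit (value 45) — 16 remain.
Only 16 doses remain; take 16/27 of Clinic M for value 54×16/27 = 32.
Total value = 155.

155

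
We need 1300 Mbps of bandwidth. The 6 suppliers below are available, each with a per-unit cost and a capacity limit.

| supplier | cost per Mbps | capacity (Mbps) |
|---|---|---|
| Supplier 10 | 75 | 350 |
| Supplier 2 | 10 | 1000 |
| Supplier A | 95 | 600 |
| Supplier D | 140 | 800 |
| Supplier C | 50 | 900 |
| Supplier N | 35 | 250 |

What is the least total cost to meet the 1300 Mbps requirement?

21250

Use suppliers in increasing cost order.
Take 1000 from Supplier 2 at 10 — need 300 more.
Supplier N at 35: take all 250 Mbps — 50 still needed.
Supplier C at 50: take 50 of its 900 — requirement met.
Supplier 10, Supplier A, Supplier D: unused.
Cost = 1000×10 + 250×35 + 50×50 = 21250.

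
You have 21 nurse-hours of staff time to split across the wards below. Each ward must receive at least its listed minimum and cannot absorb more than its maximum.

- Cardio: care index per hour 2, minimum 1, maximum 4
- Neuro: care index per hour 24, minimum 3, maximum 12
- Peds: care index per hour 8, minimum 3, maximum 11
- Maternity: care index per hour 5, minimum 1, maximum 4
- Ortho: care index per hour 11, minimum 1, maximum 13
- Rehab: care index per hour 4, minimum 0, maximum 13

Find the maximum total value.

Meeting every minimum uses 1+3+3+1+1+0 = 9 nurse-hours, leaving 12.
Order the wards by care index per hour: Neuro 24 > Ortho 11 > Peds 8 > Maternity 5 > Rehab 4 > Cardio 2.
Neuro: +9 to 12 (cap) → 3 left.
Ortho: +3 (room for 12) → 4. Pool exhausted.
Total = 2×1 + 24×12 + 8×3 + 5×1 + 11×4 = 363.

363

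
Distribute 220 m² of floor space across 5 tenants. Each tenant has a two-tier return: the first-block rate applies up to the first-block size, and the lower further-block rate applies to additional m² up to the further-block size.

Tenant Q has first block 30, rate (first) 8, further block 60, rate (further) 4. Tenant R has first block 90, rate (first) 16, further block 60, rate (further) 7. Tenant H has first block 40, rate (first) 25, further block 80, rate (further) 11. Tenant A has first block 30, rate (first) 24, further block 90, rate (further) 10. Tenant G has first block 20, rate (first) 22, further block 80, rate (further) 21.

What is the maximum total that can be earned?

4640

Rank every tier by rate: Tenant H/T1 25 > Tenant A/T1 24 > Tenant G/T1 22 > Tenant G/T2 21 > Tenant R/T1 16 > Tenant H/T2 11 > Tenant A/T2 10 > Tenant Q/T1 8 > Tenant R/T2 7 > Tenant Q/T2 4.
Fill Tenant H T1 block (40 at 25) — 180 left.
Tenant A/T1 (24): +30 — 150 left.
Fill Tenant G T1 block (20 at 22) — 130 left.
Fill Tenant G T2 block (80 at 21) — 50 left.
Tenant R/T1: +50 of 90 at 16; pool empty.
Total = 25×40 + 24×30 + 22×20 + 21×80 + 16×50 = 4640.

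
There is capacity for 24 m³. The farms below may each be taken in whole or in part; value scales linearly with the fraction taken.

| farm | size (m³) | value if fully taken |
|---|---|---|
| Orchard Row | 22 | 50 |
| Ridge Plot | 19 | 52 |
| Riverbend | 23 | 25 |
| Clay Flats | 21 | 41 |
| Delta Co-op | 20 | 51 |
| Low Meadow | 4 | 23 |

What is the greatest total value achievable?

Best value per unit of size first: Low Meadow 23/4≈5.75, Ridge Plot 52/19≈2.74, Delta Co-op 51/20≈2.55, Orchard Row 50/22≈2.27, Clay Flats 41/21≈1.95, Riverbend 25/23≈1.09.
All 4 m³ of Low Meadow fit (value 23) — 20 remain.
Ridge Plot: take in full, 19 m³ for value 52 — 1 left.
Only 1 m³ remain; take 1/20 of Delta Co-op for value 51×1/20 = 2.55.
Total value = 77.55.

77.55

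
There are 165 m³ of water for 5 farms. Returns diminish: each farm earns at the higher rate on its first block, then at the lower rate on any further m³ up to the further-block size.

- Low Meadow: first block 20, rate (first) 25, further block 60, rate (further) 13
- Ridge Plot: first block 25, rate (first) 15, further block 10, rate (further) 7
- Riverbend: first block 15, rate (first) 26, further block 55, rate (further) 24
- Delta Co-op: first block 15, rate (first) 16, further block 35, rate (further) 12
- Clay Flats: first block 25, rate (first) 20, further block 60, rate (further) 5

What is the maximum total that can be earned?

3455

Treat each block as its own option and order by rate: Riverbend/first 26 > Low Meadow/first 25 > Riverbend/second 24 > Clay Flats/first 20 > Delta Co-op/first 16 > Ridge Plot/first 15 > Low Meadow/second 13 > Delta Co-op/second 12 > Ridge Plot/second 7 > Clay Flats/second 5.
Riverbend first at 26: fill all 15 ; 150 left.
Low Meadow/first (25): +20 ; 130 left.
Fill Riverbend second block (55 at 24) ; 75 left.
Clay Flats/first (20): +25 ; 50 left.
Delta Co-op/first (16): +15 ; 35 left.
Ridge Plot/first (15): +25 ; 10 left.
Low Meadow second at 13: only 10 left, fill 10.
Total = 26×15 + 25×20 + 24×55 + 20×25 + 16×15 + 15×25 + 13×10 = 3455.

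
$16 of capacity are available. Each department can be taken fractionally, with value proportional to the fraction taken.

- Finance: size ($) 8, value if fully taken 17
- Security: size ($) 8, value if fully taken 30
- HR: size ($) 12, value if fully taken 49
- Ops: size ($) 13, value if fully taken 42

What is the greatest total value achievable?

64

Best value per unit of size first: HR 49/12≈4.08, Security 30/8≈3.75, Ops 42/13≈3.23, Finance 17/8≈2.12.
All 12 $ of HR fit (value 49) → 4 remain.
Fill the last 4 $ with part of Security: 4/8 of it earns 15.
Total value = 64.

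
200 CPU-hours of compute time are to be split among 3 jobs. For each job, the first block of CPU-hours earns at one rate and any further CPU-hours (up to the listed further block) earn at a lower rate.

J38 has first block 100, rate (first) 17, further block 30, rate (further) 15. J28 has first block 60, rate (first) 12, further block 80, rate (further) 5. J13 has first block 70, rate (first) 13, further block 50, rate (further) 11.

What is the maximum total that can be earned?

3060

Order all 6 blocks by rate: J38/first 17 > J38/second 15 > J13/first 13 > J28/first 12 > J13/second 11 > J28/second 5.
Fill J38 first block (100 at 17) — 100 left.
J38 second at 15: fill all 30 — 70 left.
J13/first (13): +70 — 0 left.
Total = 17×100 + 15×30 + 13×70 = 3060.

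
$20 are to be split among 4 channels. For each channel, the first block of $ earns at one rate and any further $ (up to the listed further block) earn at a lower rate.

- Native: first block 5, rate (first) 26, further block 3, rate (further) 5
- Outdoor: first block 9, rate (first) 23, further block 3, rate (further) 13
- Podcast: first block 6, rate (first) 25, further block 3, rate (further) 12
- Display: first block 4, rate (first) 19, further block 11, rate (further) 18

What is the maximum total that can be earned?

Rank every tier by rate: Native/first 26 > Podcast/first 25 > Outdoor/first 23 > Display/first 19 > Display/second 18 > Outdoor/second 13 > Podcast/second 12 > Native/second 5.
Native/first (26): +5 — 15 left.
Fill Podcast first block (6 at 25) — 9 left.
Outdoor first at 23: fill all 9 — 0 left.
Total = 26×5 + 25×6 + 23×9 = 487.

487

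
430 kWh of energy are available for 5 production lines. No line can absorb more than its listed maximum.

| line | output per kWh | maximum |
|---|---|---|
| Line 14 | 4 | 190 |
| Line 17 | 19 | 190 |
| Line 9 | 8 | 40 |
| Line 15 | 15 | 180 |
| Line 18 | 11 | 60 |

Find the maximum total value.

6970

Order the production lines by output per kWh: Line 17 19 > Line 15 15 > Line 18 11 > Line 9 8 > Line 14 4.
Line 17: +190 to 190 (cap) → 240 left.
Line 15 takes 180 to reach its cap of 180 → 60 left.
Give Line 18 60 to hit its cap of 60 → 0 left.
Total = 19×190 + 15×180 + 11×60 = 6970.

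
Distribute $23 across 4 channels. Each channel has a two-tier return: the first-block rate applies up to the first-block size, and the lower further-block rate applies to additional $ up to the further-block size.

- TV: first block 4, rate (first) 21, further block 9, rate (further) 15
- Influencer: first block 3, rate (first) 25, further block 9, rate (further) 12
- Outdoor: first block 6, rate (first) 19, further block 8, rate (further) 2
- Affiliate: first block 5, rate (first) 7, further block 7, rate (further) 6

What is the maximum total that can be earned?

Treat each block as its own option and order by rate: Influencer/T1 25 > TV/T1 21 > Outdoor/T1 19 > TV/T2 15 > Influencer/T2 12 > Affiliate/T1 7 > Affiliate/T2 6 > Outdoor/T2 2.
Influencer T1 at 25: fill all 3 — 20 left.
TV T1 at 21: fill all 4 — 16 left.
Outdoor T1 at 19: fill all 6 — 10 left.
TV/T2 (15): +9 — 1 left.
Influencer T2 at 12: only 1 left, fill 1.
Total = 25×3 + 21×4 + 19×6 + 15×9 + 12×1 = 420.

420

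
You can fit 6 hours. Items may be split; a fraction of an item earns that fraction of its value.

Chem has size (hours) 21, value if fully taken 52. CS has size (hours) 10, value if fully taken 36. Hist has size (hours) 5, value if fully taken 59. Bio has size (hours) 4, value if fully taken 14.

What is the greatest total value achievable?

Rank by value-to-size ratio: Hist 59/5≈11.8, CS 36/10≈3.6, Bio 14/4≈3.5, Chem 52/21≈2.48.
All 5 hours of Hist fit (value 59) ; 1 remain.
1 hours left: a 1/10 share of CS gives 36×1/10 = 3.6.
Total value = 62.6.

62.6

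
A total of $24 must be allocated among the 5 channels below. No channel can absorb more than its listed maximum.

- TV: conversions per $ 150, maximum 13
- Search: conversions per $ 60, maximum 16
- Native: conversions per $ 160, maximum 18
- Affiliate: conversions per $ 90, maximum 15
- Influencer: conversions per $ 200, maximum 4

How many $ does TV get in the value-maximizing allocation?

2

Highest conversions per $ first: Influencer 200 > Native 160 > TV 150 > Affiliate 90 > Search 60.
Influencer: +4 to 4 (cap) ; 20 left.
Native: +18 to 18 (cap) ; 2 left.
TV: +2 (room for 13) → 2. Pool exhausted.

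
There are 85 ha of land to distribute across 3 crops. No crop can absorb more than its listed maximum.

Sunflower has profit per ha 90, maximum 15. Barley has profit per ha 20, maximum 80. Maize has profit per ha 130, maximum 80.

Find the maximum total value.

Order the crops by profit per ha: Maize 130 > Sunflower 90 > Barley 20.
Maize takes 80 to reach its cap of 80 ; 5 left.
Only 5 left; Sunflower takes them to reach 5.
Total = 90×5 + 130×80 = 10850.

10850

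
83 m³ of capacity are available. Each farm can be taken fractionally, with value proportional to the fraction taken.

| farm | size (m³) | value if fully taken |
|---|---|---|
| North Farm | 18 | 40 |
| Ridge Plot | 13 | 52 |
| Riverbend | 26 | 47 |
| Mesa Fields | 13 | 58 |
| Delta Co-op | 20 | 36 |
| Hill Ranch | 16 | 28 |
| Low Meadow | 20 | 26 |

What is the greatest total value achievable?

Rank by value-to-size ratio: Mesa Fields 58/13≈4.46, Ridge Plot 52/13≈4, North Farm 40/18≈2.22, Riverbend 47/26≈1.81, Delta Co-op 36/20≈1.8, Hill Ranch 28/16≈1.75, Low Meadow 26/20≈1.3.
Mesa Fields: take in full, 13 m³ for value 58 — 70 left.
All 13 m³ of Ridge Plot fit (value 52) — 57 remain.
All 18 m³ of North Farm fit (value 40) — 39 remain.
Take all of Riverbend (26 m³, value 47) — 13 m³ left.
Fill the last 13 m³ with part of Delta Co-op: 13/20 of it earns 23.4.
Total value = 220.4.

220.4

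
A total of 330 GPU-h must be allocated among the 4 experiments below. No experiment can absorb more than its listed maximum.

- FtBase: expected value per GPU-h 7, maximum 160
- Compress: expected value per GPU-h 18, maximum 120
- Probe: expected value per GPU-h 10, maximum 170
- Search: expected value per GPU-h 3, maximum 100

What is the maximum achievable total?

Rank by expected value per GPU-h: Compress 18 > Probe 10 > FtBase 7 > Search 3.
Compress takes 120 to reach its cap of 120 — 210 left.
Give Probe 170 to hit its cap of 170 — 40 left.
Only 40 left; FtBase takes them to reach 40.
Total = 7×40 + 18×120 + 10×170 = 4140.

4140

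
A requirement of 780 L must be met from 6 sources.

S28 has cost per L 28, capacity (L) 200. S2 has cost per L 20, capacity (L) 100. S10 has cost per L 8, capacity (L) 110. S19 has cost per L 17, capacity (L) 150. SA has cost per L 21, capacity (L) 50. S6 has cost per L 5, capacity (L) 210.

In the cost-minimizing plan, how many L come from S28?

160

Fill from the cheapest source first.
S6 (5): use full 210 ; 570 L to go.
Take 110 from S10 at 8 ; need 460 more.
S19 at 17: take all 150 L ; 310 still needed.
S2 (20): use full 100 ; 210 L to go.
Take 50 from SA at 21 ; need 160 more.
Take 160 from S28 at 28 to finish.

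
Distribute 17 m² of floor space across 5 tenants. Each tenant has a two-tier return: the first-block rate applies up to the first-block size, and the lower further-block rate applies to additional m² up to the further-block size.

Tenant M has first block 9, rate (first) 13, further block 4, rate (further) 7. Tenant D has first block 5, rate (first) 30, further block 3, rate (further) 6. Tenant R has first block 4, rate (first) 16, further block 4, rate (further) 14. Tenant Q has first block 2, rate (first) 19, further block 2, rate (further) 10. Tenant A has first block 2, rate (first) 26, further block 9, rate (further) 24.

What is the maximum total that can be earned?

Treat each block as its own option and order by rate: Tenant D/tier1 30 > Tenant A/tier1 26 > Tenant A/tier2 24 > Tenant Q/tier1 19 > Tenant R/tier1 16 > Tenant R/tier2 14 > Tenant M/tier1 13 > Tenant Q/tier2 10 > Tenant M/tier2 7 > Tenant D/tier2 6.
Fill Tenant D tier1 block (5 at 30) ; 12 left.
Fill Tenant A tier1 block (2 at 26) ; 10 left.
Fill Tenant A tier2 block (9 at 24) ; 1 left.
Tenant Q/tier1: +1 of 2 at 19; pool empty.
Total = 30×5 + 26×2 + 24×9 + 19×1 = 437.

437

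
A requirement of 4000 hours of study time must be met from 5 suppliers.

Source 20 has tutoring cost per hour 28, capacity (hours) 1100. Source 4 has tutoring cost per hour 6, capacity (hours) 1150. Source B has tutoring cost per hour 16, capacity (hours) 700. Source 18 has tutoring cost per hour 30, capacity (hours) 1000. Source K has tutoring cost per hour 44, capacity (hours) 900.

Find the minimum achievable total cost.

Use suppliers in increasing cost order.
Source 4 (6): use full 1150 ; 2850 hours to go.
Source B at 16: take all 700 hours ; 2150 still needed.
Source 20 (28): use full 1100 ; 1050 hours to go.
Take 1000 from Source 18 at 30 ; need 50 more.
Take 50 from Source K at 44 to finish.
Cost = 1150×6 + 700×16 + 1100×28 + 1000×30 + 50×44 = 81100.

81100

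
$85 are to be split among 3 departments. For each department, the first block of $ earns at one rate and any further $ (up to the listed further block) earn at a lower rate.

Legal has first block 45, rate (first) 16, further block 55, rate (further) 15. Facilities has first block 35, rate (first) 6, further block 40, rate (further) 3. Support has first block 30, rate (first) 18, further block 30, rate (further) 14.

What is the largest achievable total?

Order all 6 blocks by rate: Support/T1 18 > Legal/T1 16 > Legal/T2 15 > Support/T2 14 > Facilities/T1 6 > Facilities/T2 3.
Support/T1 (18): +30 → 55 left.
Legal T1 at 16: fill all 45 → 10 left.
Legal T2 at 15: only 10 left, fill 10.
Total = 18×30 + 16×45 + 15×10 = 1410.

1410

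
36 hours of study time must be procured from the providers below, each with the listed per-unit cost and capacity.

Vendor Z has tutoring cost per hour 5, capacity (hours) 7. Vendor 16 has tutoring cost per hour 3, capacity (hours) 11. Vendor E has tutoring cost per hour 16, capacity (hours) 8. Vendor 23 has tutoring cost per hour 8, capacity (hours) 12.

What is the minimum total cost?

260

Cheapest first:
Take 11 from Vendor 16 at 3 ; need 25 more.
Vendor Z (5): use full 7 ; 18 hours to go.
Take 12 from Vendor 23 at 8 ; need 6 more.
Take 6 from Vendor E at 16 to finish.
Cost = 11×3 + 7×5 + 12×8 + 6×16 = 260.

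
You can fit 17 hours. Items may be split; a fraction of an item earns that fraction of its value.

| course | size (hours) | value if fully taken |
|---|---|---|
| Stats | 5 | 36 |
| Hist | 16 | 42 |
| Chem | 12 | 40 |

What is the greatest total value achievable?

76

Sort by value density: Stats 36/5≈7.2, Chem 40/12≈3.33, Hist 42/16≈2.62.
All 5 hours of Stats fit (value 36) ; 12 remain.
Take all of Chem (12 hours, value 40) ; 0 hours left.
Total value = 76.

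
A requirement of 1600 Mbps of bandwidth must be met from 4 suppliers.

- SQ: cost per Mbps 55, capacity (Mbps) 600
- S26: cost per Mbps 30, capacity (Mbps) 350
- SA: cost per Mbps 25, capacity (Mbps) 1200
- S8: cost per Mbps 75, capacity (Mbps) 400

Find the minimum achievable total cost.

43250

Use suppliers in increasing cost order.
SA at 25: take all 1200 Mbps — 400 still needed.
S26 (30): use full 350 — 50 Mbps to go.
SQ (55): take the remaining 50 — done.
S8: unused.
Cost = 1200×25 + 350×30 + 50×55 = 43250.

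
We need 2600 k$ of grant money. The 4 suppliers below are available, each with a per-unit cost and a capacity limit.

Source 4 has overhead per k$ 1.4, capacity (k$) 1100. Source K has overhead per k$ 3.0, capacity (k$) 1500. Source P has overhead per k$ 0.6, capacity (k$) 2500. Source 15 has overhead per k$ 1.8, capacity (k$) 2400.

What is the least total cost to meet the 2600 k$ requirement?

1640

Cheapest first:
Source P at 0.6: take all 2500 k$ ; 100 still needed.
Source 4 at 1.4: take 100 of its 1100 ; requirement met.
Source 15, Source K: unused.
Cost = 2500×0.6 + 100×1.4 = 1640.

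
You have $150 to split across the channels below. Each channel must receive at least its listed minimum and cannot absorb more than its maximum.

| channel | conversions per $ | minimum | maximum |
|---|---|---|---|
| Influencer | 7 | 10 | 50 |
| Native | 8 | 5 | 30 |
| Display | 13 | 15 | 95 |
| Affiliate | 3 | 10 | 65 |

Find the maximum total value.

Meeting every minimum uses 10+5+15+10 = 40 $, leaving 110.
Rank by conversions per $: Display 13 > Native 8 > Influencer 7 > Affiliate 3.
Display takes 80 more to reach its cap of 95 ; 30 left.
Native: +25 to 30 (cap) ; 5 left.
Influencer has room for 40 more but only 5 remain, so it gets 15.
Total = 7×15 + 8×30 + 13×95 + 3×10 = 1610.

1610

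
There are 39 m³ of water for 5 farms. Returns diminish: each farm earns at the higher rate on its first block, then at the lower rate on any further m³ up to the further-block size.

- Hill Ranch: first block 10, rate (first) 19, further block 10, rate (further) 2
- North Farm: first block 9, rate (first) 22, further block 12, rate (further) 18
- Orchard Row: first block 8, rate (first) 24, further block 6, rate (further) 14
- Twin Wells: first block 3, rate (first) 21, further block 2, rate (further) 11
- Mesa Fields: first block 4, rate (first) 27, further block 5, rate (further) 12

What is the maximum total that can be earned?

841

Order all 10 blocks by rate: Mesa Fields/T1 27 > Orchard Row/T1 24 > North Farm/T1 22 > Twin Wells/T1 21 > Hill Ranch/T1 19 > North Farm/T2 18 > Orchard Row/T2 14 > Mesa Fields/T2 12 > Twin Wells/T2 11 > Hill Ranch/T2 2.
Mesa Fields T1 at 27: fill all 4 — 35 left.
Fill Orchard Row T1 block (8 at 24) — 27 left.
North Farm/T1 (22): +9 — 18 left.
Twin Wells/T1 (21): +3 — 15 left.
Hill Ranch T1 at 19: fill all 10 — 5 left.
North Farm/T2: +5 of 12 at 18; pool empty.
Total = 27×4 + 24×8 + 22×9 + 21×3 + 19×10 + 18×5 = 841.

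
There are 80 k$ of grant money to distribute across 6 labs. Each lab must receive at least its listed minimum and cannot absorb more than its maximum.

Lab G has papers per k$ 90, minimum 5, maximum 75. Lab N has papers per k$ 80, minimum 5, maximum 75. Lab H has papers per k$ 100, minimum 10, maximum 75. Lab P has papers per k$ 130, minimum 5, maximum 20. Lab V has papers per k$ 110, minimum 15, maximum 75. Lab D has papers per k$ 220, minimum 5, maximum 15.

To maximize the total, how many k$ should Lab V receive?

25

Meeting every minimum uses 5+5+10+5+15+5 = 45 k$, leaving 35.
Highest papers per k$ first: Lab D 220 > Lab P 130 > Lab V 110 > Lab H 100 > Lab G 90 > Lab N 80.
Give Lab D 10 more to hit its cap of 15 → 25 left.
Lab P takes 15 more to reach its cap of 20 → 10 left.
Lab V has room for 60 more but only 10 remain, so it gets 25.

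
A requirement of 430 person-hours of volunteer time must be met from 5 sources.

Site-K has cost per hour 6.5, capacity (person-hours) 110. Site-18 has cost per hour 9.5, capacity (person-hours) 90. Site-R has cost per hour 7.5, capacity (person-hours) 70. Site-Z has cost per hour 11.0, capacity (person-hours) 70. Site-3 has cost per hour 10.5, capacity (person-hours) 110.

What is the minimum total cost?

Fill from the cheapest source first.
Take 110 from Site-K at 6.5 ; need 320 more.
Site-R at 7.5: take all 70 person-hours ; 250 still needed.
Site-18 (9.5): use full 90 ; 160 person-hours to go.
Take 110 from Site-3 at 10.5 ; need 50 more.
Site-Z (11.0): take the remaining 50 ; done.
Cost = 110×6.5 + 70×7.5 + 90×9.5 + 110×10.5 + 50×11.0 = 3800.

3800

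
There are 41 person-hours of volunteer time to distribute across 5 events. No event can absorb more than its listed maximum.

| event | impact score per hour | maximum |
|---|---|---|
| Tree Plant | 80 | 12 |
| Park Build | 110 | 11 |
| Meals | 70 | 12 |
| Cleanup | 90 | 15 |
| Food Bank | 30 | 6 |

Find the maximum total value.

3730

Order the events by impact score per hour: Park Build 110 > Cleanup 90 > Tree Plant 80 > Meals 70 > Food Bank 30.
Park Build takes 11 to reach its cap of 11 → 30 left.
Give Cleanup 15 to hit its cap of 15 → 15 left.
Give Tree Plant 12 to hit its cap of 12 → 3 left.
Meals has room for 12 but only 3 remain, so it gets 3.
Total = 80×12 + 110×11 + 70×3 + 90×15 = 3730.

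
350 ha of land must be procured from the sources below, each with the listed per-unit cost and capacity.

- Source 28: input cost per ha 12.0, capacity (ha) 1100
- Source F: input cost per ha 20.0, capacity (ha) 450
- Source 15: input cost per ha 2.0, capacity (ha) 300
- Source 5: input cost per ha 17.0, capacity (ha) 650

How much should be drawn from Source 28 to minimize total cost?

50

Use sources in increasing cost order.
Source 15 (2.0): use full 300 → 50 ha to go.
Source 28 at 12.0: take 50 of its 1100 → requirement met.
Source 5, Source F: unused.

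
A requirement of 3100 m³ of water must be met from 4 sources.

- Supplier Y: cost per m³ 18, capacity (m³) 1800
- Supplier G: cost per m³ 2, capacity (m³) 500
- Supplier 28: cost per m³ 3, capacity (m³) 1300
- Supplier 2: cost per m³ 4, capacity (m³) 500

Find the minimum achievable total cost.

Use sources in increasing cost order.
Supplier G (2): use full 500 — 2600 m³ to go.
Supplier 28 at 3: take all 1300 m³ — 1300 still needed.
Supplier 2 (4): use full 500 — 800 m³ to go.
Supplier Y at 18: take 800 of its 1800 — requirement met.
Cost = 500×2 + 1300×3 + 500×4 + 800×18 = 21300.

21300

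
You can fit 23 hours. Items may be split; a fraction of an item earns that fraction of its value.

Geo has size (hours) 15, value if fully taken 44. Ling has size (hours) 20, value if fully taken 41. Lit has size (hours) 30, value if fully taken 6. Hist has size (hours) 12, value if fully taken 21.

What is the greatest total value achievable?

60.4

Sort by value density: Geo 44/15≈2.93, Ling 41/20≈2.05, Hist 21/12≈1.75, Lit 6/30≈0.2.
Geo: take in full, 15 hours for value 44 — 8 left.
Only 8 hours remain; take 8/20 of Ling for value 41×8/20 = 16.4.
Total value = 60.4.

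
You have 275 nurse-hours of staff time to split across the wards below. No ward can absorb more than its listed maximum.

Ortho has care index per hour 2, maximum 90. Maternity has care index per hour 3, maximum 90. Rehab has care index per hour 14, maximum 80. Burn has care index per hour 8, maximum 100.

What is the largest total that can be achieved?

Order the wards by care index per hour: Rehab 14 > Burn 8 > Maternity 3 > Ortho 2.
Rehab: +80 to 80 (cap) ; 195 left.
Burn takes 100 to reach its cap of 100 ; 95 left.
Give Maternity 90 to hit its cap of 90 ; 5 left.
Only 5 left; Ortho takes them to reach 5.
Total = 2×5 + 3×90 + 14×80 + 8×100 = 2200.

2200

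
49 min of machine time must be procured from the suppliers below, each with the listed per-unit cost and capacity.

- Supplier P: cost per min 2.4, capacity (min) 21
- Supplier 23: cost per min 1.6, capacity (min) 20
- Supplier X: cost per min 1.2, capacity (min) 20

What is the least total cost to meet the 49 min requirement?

77.6

Cheapest first:
Supplier X at 1.2: take all 20 min — 29 still needed.
Supplier 23 (1.6): use full 20 — 9 min to go.
Supplier P (2.4): take the remaining 9 — done.
Cost = 20×1.2 + 20×1.6 + 9×2.4 = 77.6.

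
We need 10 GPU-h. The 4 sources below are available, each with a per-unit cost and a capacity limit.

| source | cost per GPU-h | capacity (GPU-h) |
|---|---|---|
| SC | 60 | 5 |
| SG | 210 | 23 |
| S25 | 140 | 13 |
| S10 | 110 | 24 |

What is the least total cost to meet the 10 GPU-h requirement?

850

Cheapest first:
SC (60): use full 5 ; 5 GPU-h to go.
S10 (110): take the remaining 5 ; done.
S25, SG: unused.
Cost = 5×60 + 5×110 = 850.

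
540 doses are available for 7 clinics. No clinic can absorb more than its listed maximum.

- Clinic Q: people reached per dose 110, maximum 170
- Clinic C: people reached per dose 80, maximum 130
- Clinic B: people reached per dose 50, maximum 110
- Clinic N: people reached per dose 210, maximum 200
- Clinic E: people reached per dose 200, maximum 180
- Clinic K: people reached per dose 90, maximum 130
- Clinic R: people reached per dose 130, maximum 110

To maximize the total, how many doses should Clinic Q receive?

Rank by people reached per dose: Clinic N 210 > Clinic E 200 > Clinic R 130 > Clinic Q 110 > Clinic K 90 > Clinic C 80 > Clinic B 50.
Clinic N: +200 to 200 (cap) → 340 left.
Clinic E takes 180 to reach its cap of 180 → 160 left.
Clinic R takes 110 to reach its cap of 110 → 50 left.
Clinic Q has room for 170 but only 50 remain, so it gets 50.

50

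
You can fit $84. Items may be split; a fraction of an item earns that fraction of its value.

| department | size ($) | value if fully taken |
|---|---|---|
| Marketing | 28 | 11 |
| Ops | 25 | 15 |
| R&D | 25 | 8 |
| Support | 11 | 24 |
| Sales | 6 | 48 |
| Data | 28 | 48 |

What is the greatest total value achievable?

Sort by value density: Sales 48/6≈8, Support 24/11≈2.18, Data 48/28≈1.71, Ops 15/25≈0.6, Marketing 11/28≈0.393, R&D 8/25≈0.32.
All 6 $ of Sales fit (value 48) ; 78 remain.
All 11 $ of Support fit (value 24) ; 67 remain.
Data: take in full, 28 $ for value 48 ; 39 left.
Ops: take in full, 25 $ for value 15 ; 14 left.
Only 14 $ remain; take 14/28 of Marketing for value 11×14/28 = 5.5.
Total value = 140.5.

140.5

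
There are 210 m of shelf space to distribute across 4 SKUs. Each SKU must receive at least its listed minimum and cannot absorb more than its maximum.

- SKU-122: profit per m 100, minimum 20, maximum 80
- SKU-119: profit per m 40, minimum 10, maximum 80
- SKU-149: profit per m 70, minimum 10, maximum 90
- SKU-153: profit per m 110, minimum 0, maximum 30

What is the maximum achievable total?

Meeting every minimum uses 20+10+10+0 = 40 m, leaving 170.
Highest profit per m first: SKU-153 110 > SKU-122 100 > SKU-149 70 > SKU-119 40.
SKU-153: +30 to 30 (cap) → 140 left.
SKU-122 takes 60 more to reach its cap of 80 → 80 left.
SKU-149 takes 80 more to reach its cap of 90 → 0 left.
Total = 100×80 + 40×10 + 70×90 + 110×30 = 18000.

18000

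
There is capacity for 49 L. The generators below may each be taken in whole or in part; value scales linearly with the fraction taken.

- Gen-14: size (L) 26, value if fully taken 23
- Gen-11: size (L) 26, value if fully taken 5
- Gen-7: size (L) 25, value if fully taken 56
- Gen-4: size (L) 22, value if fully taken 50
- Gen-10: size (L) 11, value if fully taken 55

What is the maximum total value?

Best value per unit of size first: Gen-10 55/11≈5, Gen-4 50/22≈2.27, Gen-7 56/25≈2.24, Gen-14 23/26≈0.885, Gen-11 5/26≈0.192.
Gen-10: take in full, 11 L for value 55 → 38 left.
All 22 L of Gen-4 fit (value 50) → 16 remain.
Only 16 L remain; take 16/25 of Gen-7 for value 56×16/25 = 35.84.
Total value = 140.84.

140.84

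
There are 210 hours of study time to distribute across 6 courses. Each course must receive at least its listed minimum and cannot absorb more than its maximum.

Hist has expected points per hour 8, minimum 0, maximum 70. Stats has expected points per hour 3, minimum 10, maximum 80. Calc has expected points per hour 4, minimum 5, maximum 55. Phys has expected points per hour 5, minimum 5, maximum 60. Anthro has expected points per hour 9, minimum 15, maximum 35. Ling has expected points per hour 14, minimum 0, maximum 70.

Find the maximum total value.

Meeting every minimum uses 0+10+5+5+15+0 = 35 hours, leaving 175.
Rank by expected points per hour: Ling 14 > Anthro 9 > Hist 8 > Phys 5 > Calc 4 > Stats 3.
Ling takes 70 more to reach its cap of 70 — 105 left.
Anthro takes 20 more to reach its cap of 35 — 85 left.
Hist takes 70 more to reach its cap of 70 — 15 left.
Phys has room for 55 more but only 15 remain, so it gets 20.
Total = 8×70 + 3×10 + 4×5 + 5×20 + 9×35 + 14×70 = 2005.

2005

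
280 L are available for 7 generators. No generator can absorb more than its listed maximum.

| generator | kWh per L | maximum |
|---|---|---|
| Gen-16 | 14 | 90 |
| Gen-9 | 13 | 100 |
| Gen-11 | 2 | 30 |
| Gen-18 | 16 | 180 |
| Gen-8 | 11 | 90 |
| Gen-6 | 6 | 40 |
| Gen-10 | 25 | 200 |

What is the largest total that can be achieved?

6280

Rank by kWh per L: Gen-10 25 > Gen-18 16 > Gen-16 14 > Gen-9 13 > Gen-8 11 > Gen-6 6 > Gen-11 2.
Give Gen-10 200 to hit its cap of 200 ; 80 left.
Gen-18 has room for 180 but only 80 remain, so it gets 80.
Total = 16×80 + 25×200 = 6280.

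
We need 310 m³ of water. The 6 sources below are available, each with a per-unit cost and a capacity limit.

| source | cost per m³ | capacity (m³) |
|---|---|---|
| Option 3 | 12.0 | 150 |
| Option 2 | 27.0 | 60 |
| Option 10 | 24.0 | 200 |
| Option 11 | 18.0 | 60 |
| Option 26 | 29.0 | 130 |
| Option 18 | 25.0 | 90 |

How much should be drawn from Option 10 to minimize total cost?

100

Fill from the cheapest source first.
Option 3 (12.0): use full 150 — 160 m³ to go.
Take 60 from Option 11 at 18.0 — need 100 more.
Option 10 at 24.0: take 100 of its 200 — requirement met.
Option 18, Option 2, Option 26: unused.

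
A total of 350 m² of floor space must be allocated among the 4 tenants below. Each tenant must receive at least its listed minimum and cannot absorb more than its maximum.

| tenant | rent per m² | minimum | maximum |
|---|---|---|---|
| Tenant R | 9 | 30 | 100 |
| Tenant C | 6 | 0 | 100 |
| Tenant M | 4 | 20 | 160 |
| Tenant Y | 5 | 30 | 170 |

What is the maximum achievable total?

Meeting every minimum uses 30+0+20+30 = 80 m², leaving 270.
Order the tenants by rent per m²: Tenant R 9 > Tenant C 6 > Tenant Y 5 > Tenant M 4.
Tenant R: +70 to 100 (cap) — 200 left.
Tenant C takes 100 more to reach its cap of 100 — 100 left.
Tenant Y has room for 140 more but only 100 remain, so it gets 130.
Total = 9×100 + 6×100 + 4×20 + 5×130 = 2230.

2230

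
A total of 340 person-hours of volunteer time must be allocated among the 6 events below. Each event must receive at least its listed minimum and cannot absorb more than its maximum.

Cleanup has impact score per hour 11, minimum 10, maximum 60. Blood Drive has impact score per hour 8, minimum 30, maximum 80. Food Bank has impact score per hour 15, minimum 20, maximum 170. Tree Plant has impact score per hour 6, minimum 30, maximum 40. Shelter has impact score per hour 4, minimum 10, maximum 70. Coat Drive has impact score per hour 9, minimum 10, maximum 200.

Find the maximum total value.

Meeting every minimum uses 10+30+20+30+10+10 = 110 person-hours, leaving 230.
Highest impact score per hour first: Food Bank 15 > Cleanup 11 > Coat Drive 9 > Blood Drive 8 > Tree Plant 6 > Shelter 4.
Food Bank takes 150 more to reach its cap of 170 — 80 left.
Cleanup takes 50 more to reach its cap of 60 — 30 left.
Only 30 left; Coat Drive takes them to reach 40.
Total = 11×60 + 8×30 + 15×170 + 6×30 + 4×10 + 9×40 = 4030.

4030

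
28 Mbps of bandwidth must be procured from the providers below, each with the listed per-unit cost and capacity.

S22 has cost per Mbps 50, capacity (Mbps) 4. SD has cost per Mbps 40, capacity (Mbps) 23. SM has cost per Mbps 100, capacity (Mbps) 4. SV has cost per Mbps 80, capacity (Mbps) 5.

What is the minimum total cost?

Cheapest first:
SD (40): use full 23 — 5 Mbps to go.
S22 (50): use full 4 — 1 Mbps to go.
SV at 80: take 1 of its 5 — requirement met.
SM: unused.
Cost = 23×40 + 4×50 + 1×80 = 1200.

1200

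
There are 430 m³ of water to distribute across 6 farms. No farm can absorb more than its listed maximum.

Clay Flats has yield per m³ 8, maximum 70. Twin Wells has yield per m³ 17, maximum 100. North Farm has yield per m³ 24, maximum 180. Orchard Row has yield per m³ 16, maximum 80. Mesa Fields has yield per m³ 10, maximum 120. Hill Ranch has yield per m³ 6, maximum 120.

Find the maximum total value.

8000

Order the farms by yield per m³: North Farm 24 > Twin Wells 17 > Orchard Row 16 > Mesa Fields 10 > Clay Flats 8 > Hill Ranch 6.
North Farm takes 180 to reach its cap of 180 — 250 left.
Twin Wells takes 100 to reach its cap of 100 — 150 left.
Orchard Row: +80 to 80 (cap) — 70 left.
Only 70 left; Mesa Fields takes them to reach 70.
Total = 17×100 + 24×180 + 16×80 + 10×70 = 8000.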